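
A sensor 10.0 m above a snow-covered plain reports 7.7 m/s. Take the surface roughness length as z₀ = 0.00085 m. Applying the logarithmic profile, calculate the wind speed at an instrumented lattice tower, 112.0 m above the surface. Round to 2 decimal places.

Log law: V(z) ∝ ln(z/z₀), so V₂/V₁ = ln(z₂/z₀) / ln(z₁/z₀).
ln(112.0/0.00085) = 11.7888, ln(10.0/0.00085) = 9.3729
V₂ = 7.7 × 11.7888/9.3729 = 7.7 × 1.2578 = 9.6847 m/s

9.68 m/s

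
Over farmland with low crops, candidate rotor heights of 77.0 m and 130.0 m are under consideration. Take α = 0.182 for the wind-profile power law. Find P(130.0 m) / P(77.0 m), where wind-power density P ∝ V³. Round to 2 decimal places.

1.33

Speed ratio: V_B/V_A = (z_B/z_A)^α = (130.0/77.0)^0.182 = (1.6883)^0.182 = 1.10001
Power-density ratio: P_B/P_A = (V_B/V_A)³ = (1.10001)³ = 1.33103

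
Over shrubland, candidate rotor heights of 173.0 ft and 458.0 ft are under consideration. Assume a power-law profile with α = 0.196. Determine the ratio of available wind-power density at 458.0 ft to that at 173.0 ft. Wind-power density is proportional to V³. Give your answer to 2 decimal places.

1.77

Speed ratio: V_B/V_A = (z_B/z_A)^α = (458.0/173.0)^0.196 = (2.6474)^0.196 = 1.21024
Power-density ratio: P_B/P_A = (V_B/V_A)³ = (1.21024)³ = 1.77263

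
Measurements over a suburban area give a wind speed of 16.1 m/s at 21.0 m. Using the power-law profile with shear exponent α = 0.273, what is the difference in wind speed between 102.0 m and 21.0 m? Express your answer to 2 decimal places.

8.69 m/s

Power law: V₂ = V₁ · (z₂/z₁)^α = 16.1 × (4.8571)^0.273 = 24.7861 m/s
ΔV = 24.7861 − 16.1 = 8.6861 m/s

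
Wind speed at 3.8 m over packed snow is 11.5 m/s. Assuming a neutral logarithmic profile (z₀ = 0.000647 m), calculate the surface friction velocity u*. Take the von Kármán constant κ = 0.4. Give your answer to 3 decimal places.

Log law: V(z) = (u*/κ) · ln(z/z₀) ⇒ u* = κ · V / ln(z/z₀)
u* = 0.4 × 11.5 / ln(3.8/0.000647) = 0.4 × 11.5 / 8.6782
   = 4.6000 / 8.6782 = 0.5301 m/s

u* ≈ 0.530 m/s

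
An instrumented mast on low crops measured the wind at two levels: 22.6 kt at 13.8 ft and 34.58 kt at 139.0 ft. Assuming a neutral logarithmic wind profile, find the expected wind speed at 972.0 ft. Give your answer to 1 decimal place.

Log law: V ∝ ln(z/z₀). From the pair, with r = V₁/V₂ = 0.65356,
ln z₀ = (ln z₁ − r·ln z₂)/(1 − r) = (2.6247 − 0.65356×4.9345)/0.34644 = -1.7327 → z₀ = 0.1768 ft
V₃ = V₁ · ln(z₃/z₀)/ln(z₁/z₀) = 22.6 × 8.6121/4.3574 = 44.6673 kt

44.7 kt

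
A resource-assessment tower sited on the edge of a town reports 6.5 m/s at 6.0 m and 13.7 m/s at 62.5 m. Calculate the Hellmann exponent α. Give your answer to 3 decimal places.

Power law: V₂/V₁ = (z₂/z₁)^α ⇒ α = ln(V₂/V₁) / ln(z₂/z₁)
α = ln(13.7/6.5) / ln(62.5/6.0) = ln(2.1077) / ln(10.4167)
  = 0.74559 / 2.34341 = 0.31817

α ≈ 0.318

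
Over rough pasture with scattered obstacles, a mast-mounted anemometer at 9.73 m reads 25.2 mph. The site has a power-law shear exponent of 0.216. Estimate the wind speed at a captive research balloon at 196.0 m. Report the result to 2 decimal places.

Power-law profile: V₂ = V₁ · (z₂/z₁)^α
V₂ = 25.2 × (196.0/9.73)^0.216 = 25.2 × (20.1439)^0.216
    = 25.2 × 1.9129 = 48.2054 mph

48.21 mph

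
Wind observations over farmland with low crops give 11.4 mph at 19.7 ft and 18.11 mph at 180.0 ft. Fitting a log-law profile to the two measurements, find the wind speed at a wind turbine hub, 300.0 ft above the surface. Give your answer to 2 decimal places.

Log law: V ∝ ln(z/z₀). From the pair, with r = V₁/V₂ = 0.62949,
ln z₀ = (ln z₁ − r·ln z₂)/(1 − r) = (2.9806 − 0.62949×5.1930)/0.37051 = -0.7780 → z₀ = 0.4593 ft
V₃ = V₁ · ln(z₃/z₀)/ln(z₁/z₀) = 11.4 × 6.4818/3.7587 = 19.6593 mph

19.66 mph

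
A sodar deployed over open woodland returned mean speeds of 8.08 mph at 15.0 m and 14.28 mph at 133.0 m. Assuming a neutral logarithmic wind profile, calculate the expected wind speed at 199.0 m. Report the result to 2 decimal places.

Log law: V ∝ ln(z/z₀). From the pair, with r = V₁/V₂ = 0.56583,
ln z₀ = (ln z₁ − r·ln z₂)/(1 − r) = (2.7081 − 0.56583×4.8903)/0.43417 = -0.1360 → z₀ = 0.8729 m
V₃ = V₁ · ln(z₃/z₀)/ln(z₁/z₀) = 8.08 × 5.4293/2.8440 = 15.4248 mph

15.42 mph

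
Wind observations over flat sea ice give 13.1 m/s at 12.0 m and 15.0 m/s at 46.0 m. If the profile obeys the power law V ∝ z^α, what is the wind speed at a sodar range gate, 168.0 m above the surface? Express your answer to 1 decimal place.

First find α: α = ln(V₂/V₁)/ln(z₂/z₁) = ln(15.0/13.1)/ln(46.0/12.0) = 0.13544/1.34373 = 0.1008
Extrapolate from 46.0 m to 168.0 m: V₃ = 15.0 × (168.0/46.0)^0.1008 = 15.0 × 1.1395 = 17.0920 m/s

17.1 m/s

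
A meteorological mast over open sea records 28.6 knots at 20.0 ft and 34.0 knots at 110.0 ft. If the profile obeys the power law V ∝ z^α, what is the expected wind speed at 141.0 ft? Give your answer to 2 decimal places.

First find α: α = ln(V₂/V₁)/ln(z₂/z₁) = ln(34.0/28.6)/ln(110.0/20.0) = 0.17295/1.70475 = 0.1015
Extrapolate from 110.0 ft to 141.0 ft: V₃ = 34.0 × (141.0/110.0)^0.1015 = 34.0 × 1.0255 = 34.8673 knots

34.87 knots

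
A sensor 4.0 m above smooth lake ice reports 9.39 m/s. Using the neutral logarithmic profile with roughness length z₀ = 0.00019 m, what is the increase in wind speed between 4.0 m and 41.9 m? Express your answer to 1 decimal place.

Log law: V₂ = V₁ · ln(z₂/z₀)/ln(z₁/z₀) = 9.39 × 12.3038/9.9548 = 11.6057 m/s
ΔV = 11.6057 − 9.39 = 2.2157 m/s

2.2 m/s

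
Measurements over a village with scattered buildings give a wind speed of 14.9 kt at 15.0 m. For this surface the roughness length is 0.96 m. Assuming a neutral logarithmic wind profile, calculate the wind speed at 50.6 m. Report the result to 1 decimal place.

21.5 kt

Log law: V(z) ∝ ln(z/z₀), so V₂/V₁ = ln(z₂/z₀) / ln(z₁/z₀).
ln(50.6/0.96) = 3.9648, ln(15.0/0.96) = 2.7489
V₂ = 14.9 × 3.9648/2.7489 = 14.9 × 1.4423 = 21.4907 kt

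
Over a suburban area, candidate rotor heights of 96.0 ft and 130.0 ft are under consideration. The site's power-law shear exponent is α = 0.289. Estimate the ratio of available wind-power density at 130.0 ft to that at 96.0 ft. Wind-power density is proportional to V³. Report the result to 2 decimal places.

Speed ratio: V_B/V_A = (z_B/z_A)^α = (130.0/96.0)^0.289 = (1.3542)^0.289 = 1.09157
Power-density ratio: P_B/P_A = (V_B/V_A)³ = (1.09157)³ = 1.30065

1.30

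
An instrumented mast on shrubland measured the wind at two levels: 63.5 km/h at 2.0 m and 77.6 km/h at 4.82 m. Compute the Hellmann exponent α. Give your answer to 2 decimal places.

α ≈ 0.23

Power law: V₂/V₁ = (z₂/z₁)^α ⇒ α = ln(V₂/V₁) / ln(z₂/z₁)
α = ln(77.6/63.5) / ln(4.82/2.0) = ln(1.2220) / ln(2.4100)
  = 0.20053 / 0.87963 = 0.22797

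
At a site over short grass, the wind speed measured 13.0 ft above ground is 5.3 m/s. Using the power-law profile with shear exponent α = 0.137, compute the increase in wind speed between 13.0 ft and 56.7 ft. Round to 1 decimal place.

Power law: V₂ = V₁ · (z₂/z₁)^α = 5.3 × (4.3615)^0.137 = 6.4849 m/s
ΔV = 6.4849 − 5.3 = 1.1849 m/s

1.2 m/s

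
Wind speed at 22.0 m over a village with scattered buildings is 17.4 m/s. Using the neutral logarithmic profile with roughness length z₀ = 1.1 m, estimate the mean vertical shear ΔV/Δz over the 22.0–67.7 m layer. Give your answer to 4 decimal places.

Log law: V₂ = V₁ · ln(z₂/z₀)/ln(z₁/z₀) = 17.4 × 4.1198/2.9957 = 23.9287 m/s
ΔV/Δz = (23.9287 − 17.4)/(67.7 − 22.0) = 6.5287/45.7000 = 0.14286 m/s/m

0.1429 m/s/m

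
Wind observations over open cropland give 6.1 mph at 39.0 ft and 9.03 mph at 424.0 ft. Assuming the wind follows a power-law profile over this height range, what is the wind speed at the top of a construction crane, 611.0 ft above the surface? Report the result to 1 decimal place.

First find α: α = ln(V₂/V₁)/ln(z₂/z₁) = ln(9.03/6.1)/ln(424.0/39.0) = 0.39226/2.38617 = 0.1644
Extrapolate from 424.0 ft to 611.0 ft: V₃ = 9.03 × (611.0/424.0)^0.1644 = 9.03 × 1.0619 = 9.5890 mph

9.6 mph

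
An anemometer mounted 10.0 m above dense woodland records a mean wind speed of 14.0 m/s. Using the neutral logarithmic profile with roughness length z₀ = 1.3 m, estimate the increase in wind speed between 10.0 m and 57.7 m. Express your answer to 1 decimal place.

Log law: V₂ = V₁ · ln(z₂/z₀)/ln(z₁/z₀) = 14.0 × 3.7929/2.0402 = 26.0268 m/s
ΔV = 26.0268 − 14.0 = 12.0268 m/s

12.0 m/s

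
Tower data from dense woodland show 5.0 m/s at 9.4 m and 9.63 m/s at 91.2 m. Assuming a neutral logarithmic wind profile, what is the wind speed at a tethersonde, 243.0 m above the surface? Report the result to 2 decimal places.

11.63 m/s

Log law: V ∝ ln(z/z₀). From the pair, with r = V₁/V₂ = 0.51921,
ln z₀ = (ln z₁ − r·ln z₂)/(1 − r) = (2.2407 − 0.51921×4.5131)/0.48079 = -0.2132 → z₀ = 0.8080 m
V₃ = V₁ · ln(z₃/z₀)/ln(z₁/z₀) = 5.0 × 5.7063/2.4539 = 11.6268 m/s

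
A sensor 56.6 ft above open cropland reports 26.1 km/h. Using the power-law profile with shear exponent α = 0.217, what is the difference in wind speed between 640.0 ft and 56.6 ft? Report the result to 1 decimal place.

Power law: V₂ = V₁ · (z₂/z₁)^α = 26.1 × (11.3074)^0.217 = 44.1795 km/h
ΔV = 44.1795 − 26.1 = 18.0795 km/h

18.1 km/h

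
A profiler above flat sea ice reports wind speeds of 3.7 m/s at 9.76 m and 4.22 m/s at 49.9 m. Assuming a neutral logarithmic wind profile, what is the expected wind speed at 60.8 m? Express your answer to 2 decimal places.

4.28 m/s

Log law: V ∝ ln(z/z₀). From the pair, with r = V₁/V₂ = 0.87678,
ln z₀ = (ln z₁ − r·ln z₂)/(1 − r) = (2.2783 − 0.87678×3.9100)/0.12322 = -9.3321 → z₀ = 0.00008854 m
V₃ = V₁ · ln(z₃/z₀)/ln(z₁/z₀) = 3.7 × 13.4397/11.6104 = 4.2830 m/s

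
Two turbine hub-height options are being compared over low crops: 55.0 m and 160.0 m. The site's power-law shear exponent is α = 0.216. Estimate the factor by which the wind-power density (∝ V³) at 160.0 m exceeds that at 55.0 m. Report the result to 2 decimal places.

Speed ratio: V_B/V_A = (z_B/z_A)^α = (160.0/55.0)^0.216 = (2.9091)^0.216 = 1.25942
Power-density ratio: P_B/P_A = (V_B/V_A)³ = (1.25942)³ = 1.99763

2.00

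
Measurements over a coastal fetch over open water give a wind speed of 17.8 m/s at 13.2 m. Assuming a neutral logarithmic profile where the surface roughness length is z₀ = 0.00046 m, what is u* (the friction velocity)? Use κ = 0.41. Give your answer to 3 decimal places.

u* ≈ 0.711 m/s

Log law: V(z) = (u*/κ) · ln(z/z₀) ⇒ u* = κ · V / ln(z/z₀)
u* = 0.41 × 17.8 / ln(13.2/0.00046) = 0.41 × 17.8 / 10.2645
   = 7.2980 / 10.2645 = 0.7110 m/s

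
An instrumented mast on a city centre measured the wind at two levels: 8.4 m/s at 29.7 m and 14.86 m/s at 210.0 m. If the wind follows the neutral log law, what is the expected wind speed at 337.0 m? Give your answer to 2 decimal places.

Log law: V ∝ ln(z/z₀). From the pair, with r = V₁/V₂ = 0.56528,
ln z₀ = (ln z₁ − r·ln z₂)/(1 − r) = (3.3911 − 0.56528×5.3471)/0.43472 = 0.8478 → z₀ = 2.334 m
V₃ = V₁ · ln(z₃/z₀)/ln(z₁/z₀) = 8.4 × 4.9723/2.5434 = 16.4221 m/s

16.42 m/s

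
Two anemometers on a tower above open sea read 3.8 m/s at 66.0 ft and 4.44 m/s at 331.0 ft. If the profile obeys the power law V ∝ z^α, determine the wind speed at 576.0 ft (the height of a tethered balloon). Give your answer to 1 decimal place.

First find α: α = ln(V₂/V₁)/ln(z₂/z₁) = ln(4.44/3.8)/ln(331.0/66.0) = 0.15565/1.61246 = 0.0965
Extrapolate from 331.0 ft to 576.0 ft: V₃ = 4.44 × (576.0/331.0)^0.0965 = 4.44 × 1.0549 = 4.6839 m/s

4.7 m/s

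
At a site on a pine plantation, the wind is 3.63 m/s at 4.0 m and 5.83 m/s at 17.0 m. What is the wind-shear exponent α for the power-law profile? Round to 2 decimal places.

α ≈ 0.33

Power law: V₂/V₁ = (z₂/z₁)^α ⇒ α = ln(V₂/V₁) / ln(z₂/z₁)
α = ln(5.83/3.63) / ln(17.0/4.0) = ln(1.6061) / ln(4.2500)
  = 0.47378 / 1.44692 = 0.32744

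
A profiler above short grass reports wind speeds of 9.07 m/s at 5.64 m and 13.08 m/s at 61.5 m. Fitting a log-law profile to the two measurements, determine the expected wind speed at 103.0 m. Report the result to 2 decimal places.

13.95 m/s

Log law: V ∝ ln(z/z₀). From the pair, with r = V₁/V₂ = 0.69343,
ln z₀ = (ln z₁ − r·ln z₂)/(1 − r) = (1.7299 − 0.69343×4.1190)/0.30657 = -3.6740 → z₀ = 0.02537 m
V₃ = V₁ · ln(z₃/z₀)/ln(z₁/z₀) = 9.07 × 8.3087/5.4039 = 13.9455 m/s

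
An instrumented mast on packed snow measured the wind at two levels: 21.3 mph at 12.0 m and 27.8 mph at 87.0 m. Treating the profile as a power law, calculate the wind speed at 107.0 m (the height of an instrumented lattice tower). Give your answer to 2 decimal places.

28.58 mph

First find α: α = ln(V₂/V₁)/ln(z₂/z₁) = ln(27.8/21.3)/ln(87.0/12.0) = 0.26633/1.98100 = 0.1344
Extrapolate from 87.0 m to 107.0 m: V₃ = 27.8 × (107.0/87.0)^0.1344 = 27.8 × 1.0282 = 28.5842 mph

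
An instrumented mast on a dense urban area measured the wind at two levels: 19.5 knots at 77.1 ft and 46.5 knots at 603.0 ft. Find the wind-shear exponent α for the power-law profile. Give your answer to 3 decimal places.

Power law: V₂/V₁ = (z₂/z₁)^α ⇒ α = ln(V₂/V₁) / ln(z₂/z₁)
α = ln(46.5/19.5) / ln(603.0/77.1) = ln(2.3846) / ln(7.8210)
  = 0.86904 / 2.05681 = 0.42252

α ≈ 0.423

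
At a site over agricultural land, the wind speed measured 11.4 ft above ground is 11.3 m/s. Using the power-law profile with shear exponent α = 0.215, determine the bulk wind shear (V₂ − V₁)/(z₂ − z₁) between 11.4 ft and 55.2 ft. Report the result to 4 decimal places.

Power law: V₂ = V₁ · (z₂/z₁)^α = 11.3 × (4.8421)^0.215 = 15.8621 m/s
ΔV/Δz = (15.8621 − 11.3)/(55.2 − 11.4) = 4.5621/43.8000 = 0.10416 m/s/ft

0.1042 m/s/ft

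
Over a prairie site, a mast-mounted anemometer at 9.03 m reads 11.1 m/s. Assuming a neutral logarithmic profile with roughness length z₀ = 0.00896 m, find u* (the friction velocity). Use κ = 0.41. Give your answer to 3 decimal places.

Log law: V(z) = (u*/κ) · ln(z/z₀) ⇒ u* = κ · V / ln(z/z₀)
u* = 0.41 × 11.1 / ln(9.03/0.00896) = 0.41 × 11.1 / 6.9155
   = 4.5510 / 6.9155 = 0.6581 m/s

u* ≈ 0.658 m/s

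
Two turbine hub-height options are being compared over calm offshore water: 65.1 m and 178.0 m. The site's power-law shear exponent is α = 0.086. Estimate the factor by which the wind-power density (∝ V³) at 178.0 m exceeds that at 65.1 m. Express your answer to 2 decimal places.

Speed ratio: V_B/V_A = (z_B/z_A)^α = (178.0/65.1)^0.086 = (2.7343)^0.086 = 1.09036
Power-density ratio: P_B/P_A = (V_B/V_A)³ = (1.09036)³ = 1.29630

1.30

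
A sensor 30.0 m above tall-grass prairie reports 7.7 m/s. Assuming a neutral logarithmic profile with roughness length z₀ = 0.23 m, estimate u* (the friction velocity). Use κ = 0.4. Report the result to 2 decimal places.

Log law: V(z) = (u*/κ) · ln(z/z₀) ⇒ u* = κ · V / ln(z/z₀)
u* = 0.4 × 7.7 / ln(30.0/0.23) = 0.4 × 7.7 / 4.8709
   = 3.0800 / 4.8709 = 0.6323 m/s

u* ≈ 0.63 m/s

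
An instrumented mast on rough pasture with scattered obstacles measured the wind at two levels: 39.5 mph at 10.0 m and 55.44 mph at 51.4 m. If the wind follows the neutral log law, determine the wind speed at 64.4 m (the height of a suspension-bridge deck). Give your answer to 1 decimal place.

Log law: V ∝ ln(z/z₀). From the pair, with r = V₁/V₂ = 0.71248,
ln z₀ = (ln z₁ − r·ln z₂)/(1 − r) = (2.3026 − 0.71248×3.9396)/0.28752 = -1.7541 → z₀ = 0.1731 m
V₃ = V₁ · ln(z₃/z₀)/ln(z₁/z₀) = 39.5 × 5.9192/4.0567 = 57.6355 mph

57.6 mph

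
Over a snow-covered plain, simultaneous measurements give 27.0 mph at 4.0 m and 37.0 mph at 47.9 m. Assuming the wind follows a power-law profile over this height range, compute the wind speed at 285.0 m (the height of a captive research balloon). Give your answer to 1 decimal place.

First find α: α = ln(V₂/V₁)/ln(z₂/z₁) = ln(37.0/27.0)/ln(47.9/4.0) = 0.31508/2.48282 = 0.1269
Extrapolate from 47.9 m to 285.0 m: V₃ = 37.0 × (285.0/47.9)^0.1269 = 37.0 × 1.2540 = 46.3971 mph

46.4 mph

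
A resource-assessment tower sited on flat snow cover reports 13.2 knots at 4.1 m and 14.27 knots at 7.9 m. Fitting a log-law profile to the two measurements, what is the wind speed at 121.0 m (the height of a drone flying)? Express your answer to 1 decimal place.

18.7 knots

Log law: V ∝ ln(z/z₀). From the pair, with r = V₁/V₂ = 0.92502,
ln z₀ = (ln z₁ − r·ln z₂)/(1 − r) = (1.4110 − 0.92502×2.0669)/0.07498 = -6.6802 → z₀ = 0.001256 m
V₃ = V₁ · ln(z₃/z₀)/ln(z₁/z₀) = 13.2 × 11.4760/8.0912 = 18.7220 knots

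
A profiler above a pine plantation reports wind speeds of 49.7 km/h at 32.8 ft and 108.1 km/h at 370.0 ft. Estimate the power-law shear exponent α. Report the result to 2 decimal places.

Power law: V₂/V₁ = (z₂/z₁)^α ⇒ α = ln(V₂/V₁) / ln(z₂/z₁)
α = ln(108.1/49.7) / ln(370.0/32.8) = ln(2.1751) / ln(11.2805)
  = 0.77705 / 2.42307 = 0.32069

α ≈ 0.32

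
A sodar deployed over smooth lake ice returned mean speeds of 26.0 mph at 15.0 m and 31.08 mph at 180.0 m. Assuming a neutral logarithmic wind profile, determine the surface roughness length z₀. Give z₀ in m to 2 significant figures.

Log law: V(z) ∝ ln(z/z₀). With r = V₁/V₂ = 26.0/31.08 = 0.83655,
r · ln(z₂/z₀) = ln(z₁/z₀) ⇒ ln z₀ = (ln z₁ − r·ln z₂)/(1 − r)
ln z₀ = (2.70805 − 0.83655×5.19296) / 0.16345 = -10.0100
z₀ = exp(-10.0100) = 0.00004495 m

z₀ ≈ 0.000045 m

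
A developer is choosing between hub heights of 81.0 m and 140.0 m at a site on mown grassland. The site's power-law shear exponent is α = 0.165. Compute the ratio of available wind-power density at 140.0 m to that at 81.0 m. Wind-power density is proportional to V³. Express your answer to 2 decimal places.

Speed ratio: V_B/V_A = (z_B/z_A)^α = (140.0/81.0)^0.165 = (1.7284)^0.165 = 1.09449
Power-density ratio: P_B/P_A = (V_B/V_A)³ = (1.09449)³ = 1.31109

1.31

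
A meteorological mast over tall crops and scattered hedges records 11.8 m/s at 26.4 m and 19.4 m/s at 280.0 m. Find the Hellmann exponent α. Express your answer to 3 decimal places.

α ≈ 0.211

Power law: V₂/V₁ = (z₂/z₁)^α ⇒ α = ln(V₂/V₁) / ln(z₂/z₁)
α = ln(19.4/11.8) / ln(280.0/26.4) = ln(1.6441) / ln(10.6061)
  = 0.49717 / 2.36143 = 0.21054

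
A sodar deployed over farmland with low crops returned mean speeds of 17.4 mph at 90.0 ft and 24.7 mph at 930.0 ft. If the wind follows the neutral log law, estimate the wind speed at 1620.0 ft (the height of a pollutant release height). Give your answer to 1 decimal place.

26.4 mph

Log law: V ∝ ln(z/z₀). From the pair, with r = V₁/V₂ = 0.70445,
ln z₀ = (ln z₁ − r·ln z₂)/(1 − r) = (4.4998 − 0.70445×6.8352)/0.29555 = -1.0667 → z₀ = 0.3441 ft
V₃ = V₁ · ln(z₃/z₀)/ln(z₁/z₀) = 17.4 × 8.4569/5.5665 = 26.4348 mph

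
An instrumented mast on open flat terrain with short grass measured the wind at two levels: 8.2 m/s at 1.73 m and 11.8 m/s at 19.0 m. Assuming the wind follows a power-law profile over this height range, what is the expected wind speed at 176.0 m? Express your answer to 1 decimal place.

16.5 m/s

First find α: α = ln(V₂/V₁)/ln(z₂/z₁) = ln(11.8/8.2)/ln(19.0/1.73) = 0.36397/2.39632 = 0.1519
Extrapolate from 19.0 m to 176.0 m: V₃ = 11.8 × (176.0/19.0)^0.1519 = 11.8 × 1.4023 = 16.5470 m/s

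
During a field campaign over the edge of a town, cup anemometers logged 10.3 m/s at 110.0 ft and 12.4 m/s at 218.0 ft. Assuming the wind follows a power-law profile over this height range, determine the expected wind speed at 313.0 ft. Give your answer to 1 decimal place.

13.7 m/s

First find α: α = ln(V₂/V₁)/ln(z₂/z₁) = ln(12.4/10.3)/ln(218.0/110.0) = 0.18555/0.68401 = 0.2713
Extrapolate from 218.0 ft to 313.0 ft: V₃ = 12.4 × (313.0/218.0)^0.2713 = 12.4 × 1.1031 = 13.6784 m/s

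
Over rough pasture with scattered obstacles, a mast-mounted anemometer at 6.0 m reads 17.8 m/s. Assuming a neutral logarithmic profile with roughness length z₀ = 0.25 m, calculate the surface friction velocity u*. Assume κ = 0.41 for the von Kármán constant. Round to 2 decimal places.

Log law: V(z) = (u*/κ) · ln(z/z₀) ⇒ u* = κ · V / ln(z/z₀)
u* = 0.41 × 17.8 / ln(6.0/0.25) = 0.41 × 17.8 / 3.1781
   = 7.2980 / 3.1781 = 2.2964 m/s

u* ≈ 2.30 m/s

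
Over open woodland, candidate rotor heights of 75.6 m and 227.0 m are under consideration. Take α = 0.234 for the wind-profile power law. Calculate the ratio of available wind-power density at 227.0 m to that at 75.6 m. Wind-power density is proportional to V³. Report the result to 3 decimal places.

Speed ratio: V_B/V_A = (z_B/z_A)^α = (227.0/75.6)^0.234 = (3.0026)^0.234 = 1.29341
Power-density ratio: P_B/P_A = (V_B/V_A)³ = (1.29341)³ = 2.16375

2.164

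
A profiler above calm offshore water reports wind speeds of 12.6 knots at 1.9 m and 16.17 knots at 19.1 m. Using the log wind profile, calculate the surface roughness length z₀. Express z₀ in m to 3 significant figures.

Log law: V(z) ∝ ln(z/z₀). With r = V₁/V₂ = 12.6/16.17 = 0.77922,
r · ln(z₂/z₀) = ln(z₁/z₀) ⇒ ln z₀ = (ln z₁ − r·ln z₂)/(1 − r)
ln z₀ = (0.64185 − 0.77922×2.94969) / 0.22078 = -7.5034
z₀ = exp(-7.5034) = 0.0005512 m

z₀ ≈ 0.000551 m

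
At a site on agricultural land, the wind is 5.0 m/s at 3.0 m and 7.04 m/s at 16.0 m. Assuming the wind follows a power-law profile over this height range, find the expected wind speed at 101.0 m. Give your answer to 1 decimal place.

10.3 m/s

First find α: α = ln(V₂/V₁)/ln(z₂/z₁) = ln(7.04/5.0)/ln(16.0/3.0) = 0.34217/1.67398 = 0.2044
Extrapolate from 16.0 m to 101.0 m: V₃ = 7.04 × (101.0/16.0)^0.2044 = 7.04 × 1.4574 = 10.2598 m/s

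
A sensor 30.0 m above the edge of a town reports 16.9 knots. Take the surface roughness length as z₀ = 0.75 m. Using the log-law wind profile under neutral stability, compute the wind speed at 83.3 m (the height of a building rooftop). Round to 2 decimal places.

Log law: V(z) ∝ ln(z/z₀), so V₂/V₁ = ln(z₂/z₀) / ln(z₁/z₀).
ln(83.3/0.75) = 4.7101, ln(30.0/0.75) = 3.6889
V₂ = 16.9 × 4.7101/3.6889 = 16.9 × 1.2768 = 21.5787 knots

21.58 knots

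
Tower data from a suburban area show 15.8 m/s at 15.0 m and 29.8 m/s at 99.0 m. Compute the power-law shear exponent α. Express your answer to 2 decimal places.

α ≈ 0.34

Power law: V₂/V₁ = (z₂/z₁)^α ⇒ α = ln(V₂/V₁) / ln(z₂/z₁)
α = ln(29.8/15.8) / ln(99.0/15.0) = ln(1.8861) / ln(6.6000)
  = 0.63450 / 1.88707 = 0.33623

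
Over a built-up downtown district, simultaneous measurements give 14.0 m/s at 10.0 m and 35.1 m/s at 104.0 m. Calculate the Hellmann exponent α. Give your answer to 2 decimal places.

α ≈ 0.39

Power law: V₂/V₁ = (z₂/z₁)^α ⇒ α = ln(V₂/V₁) / ln(z₂/z₁)
α = ln(35.1/14.0) / ln(104.0/10.0) = ln(2.5071) / ln(10.4000)
  = 0.91914 / 2.34181 = 0.39249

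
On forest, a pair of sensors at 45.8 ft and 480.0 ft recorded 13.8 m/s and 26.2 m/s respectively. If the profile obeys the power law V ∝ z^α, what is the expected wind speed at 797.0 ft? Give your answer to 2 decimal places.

30.09 m/s

First find α: α = ln(V₂/V₁)/ln(z₂/z₁) = ln(26.2/13.8)/ln(480.0/45.8) = 0.64109/2.34950 = 0.2729
Extrapolate from 480.0 ft to 797.0 ft: V₃ = 26.2 × (797.0/480.0)^0.2729 = 26.2 × 1.1484 = 30.0878 m/s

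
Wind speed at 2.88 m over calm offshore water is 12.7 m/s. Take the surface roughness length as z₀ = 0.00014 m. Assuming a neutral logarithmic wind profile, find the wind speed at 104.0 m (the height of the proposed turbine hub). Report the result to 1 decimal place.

Log law: V(z) ∝ ln(z/z₀), so V₂/V₁ = ln(z₂/z₀) / ln(z₁/z₀).
ln(104.0/0.00014) = 13.5183, ln(2.88/0.00014) = 9.9317
V₂ = 12.7 × 13.5183/9.9317 = 12.7 × 1.3611 = 17.2863 m/s

17.3 m/s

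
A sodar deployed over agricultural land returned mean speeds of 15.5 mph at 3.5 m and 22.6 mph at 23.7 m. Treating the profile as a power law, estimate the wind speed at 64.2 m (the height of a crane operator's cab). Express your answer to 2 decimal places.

First find α: α = ln(V₂/V₁)/ln(z₂/z₁) = ln(22.6/15.5)/ln(23.7/3.5) = 0.37711/1.91271 = 0.1972
Extrapolate from 23.7 m to 64.2 m: V₃ = 22.6 × (64.2/23.7)^0.1972 = 22.6 × 1.2171 = 27.5066 mph

27.51 mph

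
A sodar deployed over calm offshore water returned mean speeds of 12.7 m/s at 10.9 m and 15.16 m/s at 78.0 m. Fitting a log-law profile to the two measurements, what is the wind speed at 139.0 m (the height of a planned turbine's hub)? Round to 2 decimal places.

Log law: V ∝ ln(z/z₀). From the pair, with r = V₁/V₂ = 0.83773,
ln z₀ = (ln z₁ − r·ln z₂)/(1 − r) = (2.3888 − 0.83773×4.3567)/0.16227 = -7.7710 → z₀ = 0.0004218 m
V₃ = V₁ · ln(z₃/z₀)/ln(z₁/z₀) = 12.7 × 12.7054/10.1597 = 15.8822 m/s

15.88 m/s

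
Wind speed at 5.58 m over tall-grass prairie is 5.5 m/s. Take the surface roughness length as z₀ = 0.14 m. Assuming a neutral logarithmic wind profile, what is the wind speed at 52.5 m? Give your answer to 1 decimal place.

Log law: V(z) ∝ ln(z/z₀), so V₂/V₁ = ln(z₂/z₀) / ln(z₁/z₀).
ln(52.5/0.14) = 5.9269, ln(5.58/0.14) = 3.6853
V₂ = 5.5 × 5.9269/3.6853 = 5.5 × 1.6083 = 8.8454 m/s

8.8 m/s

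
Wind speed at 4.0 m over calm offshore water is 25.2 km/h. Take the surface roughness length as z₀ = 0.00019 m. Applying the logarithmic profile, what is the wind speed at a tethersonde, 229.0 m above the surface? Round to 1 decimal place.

35.4 km/h

Log law: V(z) ∝ ln(z/z₀), so V₂/V₁ = ln(z₂/z₀) / ln(z₁/z₀).
ln(229.0/0.00019) = 14.0022, ln(4.0/0.00019) = 9.9548
V₂ = 25.2 × 14.0022/9.9548 = 25.2 × 1.4066 = 35.4458 km/h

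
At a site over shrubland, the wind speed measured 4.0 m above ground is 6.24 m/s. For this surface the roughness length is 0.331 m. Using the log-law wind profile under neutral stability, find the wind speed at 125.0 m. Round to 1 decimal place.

14.9 m/s

Log law: V(z) ∝ ln(z/z₀), so V₂/V₁ = ln(z₂/z₀) / ln(z₁/z₀).
ln(125.0/0.331) = 5.9340, ln(4.0/0.331) = 2.4919
V₂ = 6.24 × 5.9340/2.4919 = 6.24 × 2.3813 = 14.8591 m/s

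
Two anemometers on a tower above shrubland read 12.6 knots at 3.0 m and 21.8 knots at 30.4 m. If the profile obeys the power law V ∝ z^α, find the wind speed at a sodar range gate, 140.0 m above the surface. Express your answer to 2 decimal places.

31.29 knots

First find α: α = ln(V₂/V₁)/ln(z₂/z₁) = ln(21.8/12.6)/ln(30.4/3.0) = 0.54821/2.31583 = 0.2367
Extrapolate from 30.4 m to 140.0 m: V₃ = 21.8 × (140.0/30.4)^0.2367 = 21.8 × 1.4355 = 31.2943 knots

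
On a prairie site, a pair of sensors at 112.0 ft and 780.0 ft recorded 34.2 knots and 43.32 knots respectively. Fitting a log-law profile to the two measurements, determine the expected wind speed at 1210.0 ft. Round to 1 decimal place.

Log law: V ∝ ln(z/z₀). From the pair, with r = V₁/V₂ = 0.78947,
ln z₀ = (ln z₁ − r·ln z₂)/(1 − r) = (4.7185 − 0.78947×6.6593)/0.21053 = -2.5595 → z₀ = 0.07734 ft
V₃ = V₁ · ln(z₃/z₀)/ln(z₁/z₀) = 34.2 × 9.6579/7.2780 = 45.3833 knots

45.4 knots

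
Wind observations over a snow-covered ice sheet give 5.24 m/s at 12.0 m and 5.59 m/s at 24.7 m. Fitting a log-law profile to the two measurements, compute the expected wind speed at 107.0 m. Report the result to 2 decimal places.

6.30 m/s

Log law: V ∝ ln(z/z₀). From the pair, with r = V₁/V₂ = 0.93739,
ln z₀ = (ln z₁ − r·ln z₂)/(1 − r) = (2.4849 − 0.93739×3.2068)/0.06261 = -8.3229 → z₀ = 0.0002429 m
V₃ = V₁ · ln(z₃/z₀)/ln(z₁/z₀) = 5.24 × 12.9957/10.8078 = 6.3008 m/s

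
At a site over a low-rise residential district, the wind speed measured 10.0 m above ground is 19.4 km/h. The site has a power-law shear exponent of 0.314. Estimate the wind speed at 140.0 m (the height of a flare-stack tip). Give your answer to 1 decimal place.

Power-law profile: V₂ = V₁ · (z₂/z₁)^α
V₂ = 19.4 × (140.0/10.0)^0.314 = 19.4 × (14.0000)^0.314
    = 19.4 × 2.2903 = 44.4310 km/h

44.4 km/h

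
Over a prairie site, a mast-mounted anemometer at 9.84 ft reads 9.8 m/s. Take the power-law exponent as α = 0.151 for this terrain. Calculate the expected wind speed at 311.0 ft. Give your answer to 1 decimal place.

16.5 m/s

Power-law profile: V₂ = V₁ · (z₂/z₁)^α
V₂ = 9.8 × (311.0/9.84)^0.151 = 9.8 × (31.6057)^0.151
    = 9.8 × 1.6845 = 16.5079 m/s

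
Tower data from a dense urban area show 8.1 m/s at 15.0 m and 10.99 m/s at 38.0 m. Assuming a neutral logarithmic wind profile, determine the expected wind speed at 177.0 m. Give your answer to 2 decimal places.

Log law: V ∝ ln(z/z₀). From the pair, with r = V₁/V₂ = 0.73703,
ln z₀ = (ln z₁ − r·ln z₂)/(1 − r) = (2.7081 − 0.73703×3.6376)/0.26297 = 0.1028 → z₀ = 1.108 m
V₃ = V₁ · ln(z₃/z₀)/ln(z₁/z₀) = 8.1 × 5.0734/2.6053 = 15.7735 m/s

15.77 m/s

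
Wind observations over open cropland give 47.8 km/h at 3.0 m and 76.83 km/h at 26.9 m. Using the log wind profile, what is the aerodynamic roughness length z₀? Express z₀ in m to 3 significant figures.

Log law: V(z) ∝ ln(z/z₀). With r = V₁/V₂ = 47.8/76.83 = 0.62215,
r · ln(z₂/z₀) = ln(z₁/z₀) ⇒ ln z₀ = (ln z₁ − r·ln z₂)/(1 − r)
ln z₀ = (1.09861 − 0.62215×3.29213) / 0.37785 = -2.5132
z₀ = exp(-2.5132) = 0.08101 m

z₀ ≈ 0.0810 m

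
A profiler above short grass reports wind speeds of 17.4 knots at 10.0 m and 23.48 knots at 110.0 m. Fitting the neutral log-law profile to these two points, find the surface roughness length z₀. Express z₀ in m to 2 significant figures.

z₀ ≈ 0.010 m

Log law: V(z) ∝ ln(z/z₀). With r = V₁/V₂ = 17.4/23.48 = 0.74106,
r · ln(z₂/z₀) = ln(z₁/z₀) ⇒ ln z₀ = (ln z₁ − r·ln z₂)/(1 − r)
ln z₀ = (2.30259 − 0.74106×4.70048) / 0.25894 = -4.5598
z₀ = exp(-4.5598) = 0.01046 m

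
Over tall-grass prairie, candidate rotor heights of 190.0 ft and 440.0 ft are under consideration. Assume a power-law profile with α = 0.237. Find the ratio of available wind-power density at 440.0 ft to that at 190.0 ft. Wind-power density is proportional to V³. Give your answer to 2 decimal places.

1.82

Speed ratio: V_B/V_A = (z_B/z_A)^α = (440.0/190.0)^0.237 = (2.3158)^0.237 = 1.22021
Power-density ratio: P_B/P_A = (V_B/V_A)³ = (1.22021)³ = 1.81677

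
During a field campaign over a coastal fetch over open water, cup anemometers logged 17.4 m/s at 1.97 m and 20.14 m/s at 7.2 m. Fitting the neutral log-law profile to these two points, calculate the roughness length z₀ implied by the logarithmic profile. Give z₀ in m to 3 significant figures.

z₀ ≈ 0.000525 m

Log law: V(z) ∝ ln(z/z₀). With r = V₁/V₂ = 17.4/20.14 = 0.86395,
r · ln(z₂/z₀) = ln(z₁/z₀) ⇒ ln z₀ = (ln z₁ − r·ln z₂)/(1 − r)
ln z₀ = (0.67803 − 0.86395×1.97408) / 0.13605 = -7.5523
z₀ = exp(-7.5523) = 0.0005249 m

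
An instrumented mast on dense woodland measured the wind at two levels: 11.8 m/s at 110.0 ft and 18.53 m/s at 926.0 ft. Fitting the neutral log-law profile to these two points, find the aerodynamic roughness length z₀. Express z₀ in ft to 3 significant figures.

Log law: V(z) ∝ ln(z/z₀). With r = V₁/V₂ = 11.8/18.53 = 0.63681,
r · ln(z₂/z₀) = ln(z₁/z₀) ⇒ ln z₀ = (ln z₁ − r·ln z₂)/(1 − r)
ln z₀ = (4.70048 − 0.63681×6.83087) / 0.36319 = 0.9652
z₀ = exp(0.9652) = 2.625 ft

z₀ ≈ 2.63 ft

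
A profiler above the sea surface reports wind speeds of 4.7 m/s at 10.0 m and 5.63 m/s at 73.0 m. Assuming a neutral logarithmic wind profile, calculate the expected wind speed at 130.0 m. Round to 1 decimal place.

Log law: V ∝ ln(z/z₀). From the pair, with r = V₁/V₂ = 0.83481,
ln z₀ = (ln z₁ − r·ln z₂)/(1 − r) = (2.3026 − 0.83481×4.2905)/0.16519 = -7.7437 → z₀ = 0.0004335 m
V₃ = V₁ · ln(z₃/z₀)/ln(z₁/z₀) = 4.7 × 12.6112/10.0462 = 5.9000 m/s

5.9 m/s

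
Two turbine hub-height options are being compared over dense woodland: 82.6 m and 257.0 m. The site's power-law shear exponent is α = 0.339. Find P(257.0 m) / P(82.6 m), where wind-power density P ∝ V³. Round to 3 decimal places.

Speed ratio: V_B/V_A = (z_B/z_A)^α = (257.0/82.6)^0.339 = (3.1114)^0.339 = 1.46930
Power-density ratio: P_B/P_A = (V_B/V_A)³ = (1.46930)³ = 3.17200

3.172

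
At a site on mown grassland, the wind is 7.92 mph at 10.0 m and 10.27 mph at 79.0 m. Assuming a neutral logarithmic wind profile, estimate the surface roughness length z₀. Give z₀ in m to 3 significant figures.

z₀ ≈ 0.00944 m

Log law: V(z) ∝ ln(z/z₀). With r = V₁/V₂ = 7.92/10.27 = 0.77118,
r · ln(z₂/z₀) = ln(z₁/z₀) ⇒ ln z₀ = (ln z₁ − r·ln z₂)/(1 − r)
ln z₀ = (2.30259 − 0.77118×4.36945) / 0.22882 = -4.6632
z₀ = exp(-4.6632) = 0.009436 m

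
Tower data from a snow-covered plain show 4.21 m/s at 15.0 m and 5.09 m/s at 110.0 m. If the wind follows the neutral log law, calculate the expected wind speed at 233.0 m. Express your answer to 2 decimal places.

Log law: V ∝ ln(z/z₀). From the pair, with r = V₁/V₂ = 0.82711,
ln z₀ = (ln z₁ − r·ln z₂)/(1 − r) = (2.7081 − 0.82711×4.7005)/0.17289 = -6.8239 → z₀ = 0.001087 m
V₃ = V₁ · ln(z₃/z₀)/ln(z₁/z₀) = 4.21 × 12.2750/9.5320 = 5.4215 m/s

5.42 m/s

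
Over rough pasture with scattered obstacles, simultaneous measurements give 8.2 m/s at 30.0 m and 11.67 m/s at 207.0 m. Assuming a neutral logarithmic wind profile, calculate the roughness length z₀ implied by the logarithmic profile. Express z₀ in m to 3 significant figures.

z₀ ≈ 0.312 m

Log law: V(z) ∝ ln(z/z₀). With r = V₁/V₂ = 8.2/11.67 = 0.70266,
r · ln(z₂/z₀) = ln(z₁/z₀) ⇒ ln z₀ = (ln z₁ − r·ln z₂)/(1 − r)
ln z₀ = (3.40120 − 0.70266×5.33272) / 0.29734 = -1.1632
z₀ = exp(-1.1632) = 0.3125 m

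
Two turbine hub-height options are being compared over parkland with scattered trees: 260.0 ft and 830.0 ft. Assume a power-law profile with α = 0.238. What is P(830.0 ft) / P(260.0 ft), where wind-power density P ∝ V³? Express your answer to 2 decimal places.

Speed ratio: V_B/V_A = (z_B/z_A)^α = (830.0/260.0)^0.238 = (3.1923)^0.238 = 1.31819
Power-density ratio: P_B/P_A = (V_B/V_A)³ = (1.31819)³ = 2.29050

2.29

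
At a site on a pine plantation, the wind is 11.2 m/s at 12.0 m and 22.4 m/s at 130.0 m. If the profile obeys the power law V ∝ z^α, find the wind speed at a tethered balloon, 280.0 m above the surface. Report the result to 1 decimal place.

First find α: α = ln(V₂/V₁)/ln(z₂/z₁) = ln(22.4/11.2)/ln(130.0/12.0) = 0.69315/2.38263 = 0.2909
Extrapolate from 130.0 m to 280.0 m: V₃ = 22.4 × (280.0/130.0)^0.2909 = 22.4 × 1.2501 = 28.0018 m/s

28.0 m/s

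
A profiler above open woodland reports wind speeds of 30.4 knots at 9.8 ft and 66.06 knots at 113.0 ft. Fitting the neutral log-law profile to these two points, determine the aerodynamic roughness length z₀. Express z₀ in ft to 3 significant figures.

Log law: V(z) ∝ ln(z/z₀). With r = V₁/V₂ = 30.4/66.06 = 0.46019,
r · ln(z₂/z₀) = ln(z₁/z₀) ⇒ ln z₀ = (ln z₁ − r·ln z₂)/(1 − r)
ln z₀ = (2.28238 − 0.46019×4.72739) / 0.53981 = 0.1980
z₀ = exp(0.1980) = 1.219 ft

z₀ ≈ 1.22 ft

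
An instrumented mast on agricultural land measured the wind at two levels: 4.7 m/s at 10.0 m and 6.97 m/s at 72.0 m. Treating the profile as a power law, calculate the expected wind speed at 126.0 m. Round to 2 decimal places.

First find α: α = ln(V₂/V₁)/ln(z₂/z₁) = ln(6.97/4.7)/ln(72.0/10.0) = 0.39405/1.97408 = 0.1996
Extrapolate from 72.0 m to 126.0 m: V₃ = 6.97 × (126.0/72.0)^0.1996 = 6.97 × 1.1182 = 7.7937 m/s

7.79 m/s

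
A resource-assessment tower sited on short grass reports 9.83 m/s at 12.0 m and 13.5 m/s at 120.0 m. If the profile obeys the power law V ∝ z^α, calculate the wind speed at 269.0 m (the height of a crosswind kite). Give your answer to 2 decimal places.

First find α: α = ln(V₂/V₁)/ln(z₂/z₁) = ln(13.5/9.83)/ln(120.0/12.0) = 0.31725/2.30259 = 0.1378
Extrapolate from 120.0 m to 269.0 m: V₃ = 13.5 × (269.0/120.0)^0.1378 = 13.5 × 1.1176 = 15.0881 m/s

15.09 m/s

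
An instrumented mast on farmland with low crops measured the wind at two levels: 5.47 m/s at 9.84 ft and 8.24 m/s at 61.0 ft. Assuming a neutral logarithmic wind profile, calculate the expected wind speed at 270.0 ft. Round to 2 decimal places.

Log law: V ∝ ln(z/z₀). From the pair, with r = V₁/V₂ = 0.66383,
ln z₀ = (ln z₁ − r·ln z₂)/(1 − r) = (2.2865 − 0.66383×4.1109)/0.33617 = -1.3163 → z₀ = 0.2681 ft
V₃ = V₁ · ln(z₃/z₀)/ln(z₁/z₀) = 5.47 × 6.9147/3.6027 = 10.4985 m/s

10.50 m/s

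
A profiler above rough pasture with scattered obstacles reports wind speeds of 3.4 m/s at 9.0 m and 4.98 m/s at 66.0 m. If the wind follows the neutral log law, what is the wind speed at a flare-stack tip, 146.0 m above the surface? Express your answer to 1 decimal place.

5.6 m/s

Log law: V ∝ ln(z/z₀). From the pair, with r = V₁/V₂ = 0.68273,
ln z₀ = (ln z₁ − r·ln z₂)/(1 − r) = (2.1972 − 0.68273×4.1897)/0.31727 = -2.0903 → z₀ = 0.1237 m
V₃ = V₁ · ln(z₃/z₀)/ln(z₁/z₀) = 3.4 × 7.0739/4.2875 = 5.6096 m/s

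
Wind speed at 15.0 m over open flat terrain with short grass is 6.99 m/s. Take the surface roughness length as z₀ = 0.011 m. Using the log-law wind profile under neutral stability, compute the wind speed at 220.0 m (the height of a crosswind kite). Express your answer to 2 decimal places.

Log law: V(z) ∝ ln(z/z₀), so V₂/V₁ = ln(z₂/z₀) / ln(z₁/z₀).
ln(220.0/0.011) = 9.9035, ln(15.0/0.011) = 7.2179
V₂ = 6.99 × 9.9035/7.2179 = 6.99 × 1.3721 = 9.5908 m/s

9.59 m/s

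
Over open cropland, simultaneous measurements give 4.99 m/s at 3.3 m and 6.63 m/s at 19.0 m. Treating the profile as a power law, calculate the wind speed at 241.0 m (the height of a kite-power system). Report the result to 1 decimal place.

First find α: α = ln(V₂/V₁)/ln(z₂/z₁) = ln(6.63/4.99)/ln(19.0/3.3) = 0.28417/1.75052 = 0.1623
Extrapolate from 19.0 m to 241.0 m: V₃ = 6.63 × (241.0/19.0)^0.1623 = 6.63 × 1.5104 = 10.0141 m/s

10.0 m/s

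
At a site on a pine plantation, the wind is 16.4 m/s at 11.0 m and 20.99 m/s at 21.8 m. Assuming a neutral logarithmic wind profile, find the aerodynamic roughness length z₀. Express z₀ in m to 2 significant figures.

Log law: V(z) ∝ ln(z/z₀). With r = V₁/V₂ = 16.4/20.99 = 0.78132,
r · ln(z₂/z₀) = ln(z₁/z₀) ⇒ ln z₀ = (ln z₁ − r·ln z₂)/(1 − r)
ln z₀ = (2.39790 − 0.78132×3.08191) / 0.21868 = -0.0461
z₀ = exp(-0.0461) = 0.9550 m

z₀ ≈ 0.95 m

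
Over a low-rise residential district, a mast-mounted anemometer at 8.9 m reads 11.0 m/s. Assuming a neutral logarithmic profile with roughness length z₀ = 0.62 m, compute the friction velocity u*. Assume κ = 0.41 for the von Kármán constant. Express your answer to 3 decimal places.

Log law: V(z) = (u*/κ) · ln(z/z₀) ⇒ u* = κ · V / ln(z/z₀)
u* = 0.41 × 11.0 / ln(8.9/0.62) = 0.41 × 11.0 / 2.6641
   = 4.5100 / 2.6641 = 1.6929 m/s

u* ≈ 1.693 m/s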